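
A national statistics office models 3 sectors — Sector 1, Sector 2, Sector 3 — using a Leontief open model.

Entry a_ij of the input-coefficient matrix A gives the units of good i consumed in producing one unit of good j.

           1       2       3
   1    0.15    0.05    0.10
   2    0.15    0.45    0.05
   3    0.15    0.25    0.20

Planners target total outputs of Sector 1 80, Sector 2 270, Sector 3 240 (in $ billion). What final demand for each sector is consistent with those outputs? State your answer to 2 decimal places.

d_1 = 30.50, d_2 = 124.50, d_3 = 112.50

I − A =
  [   0.85    -0.05    -0.10]
  [  -0.15     0.55    -0.05]
  [  -0.15    -0.25     0.80]
d = (I − A) x:
  d_1 = (+0.85)·80 + (-0.05)·270 + (-0.10)·240 = 30.50
  d_2 = (-0.15)·80 + (+0.55)·270 + (-0.05)·240 = 124.50
  d_3 = (-0.15)·80 + (-0.25)·270 + (+0.80)·240 = 112.50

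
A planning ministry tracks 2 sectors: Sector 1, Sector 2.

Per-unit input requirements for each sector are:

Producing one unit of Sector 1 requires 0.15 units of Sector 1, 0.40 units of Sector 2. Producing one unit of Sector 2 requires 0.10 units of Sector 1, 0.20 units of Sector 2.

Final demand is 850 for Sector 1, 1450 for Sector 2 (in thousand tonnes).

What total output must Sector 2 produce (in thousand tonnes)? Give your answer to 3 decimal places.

x_2 = 2457.031

I − A =
  [   0.85    -0.10]
  [  -0.40     0.80]
det(I−A) = (0.85)(0.80) − (-0.10)(-0.40) = 0.6400
adj(I−A) = [[0.80, 0.10], [0.40, 0.85]]
(I − A)⁻¹ = adj(I−A) / det(I−A) ≈
  [   1.2500     0.1563]
  [   0.6250     1.3281]
x = (I − A)⁻¹ d = adj(I−A)·d / det(I−A), with det(I−A) = 0.6400:
  x_1 = (0.80·850 + 0.10·1450) / 0.6400 = 825.00 / 0.6400 ≈ 1289.063
  x_2 = (0.40·850 + 0.85·1450) / 0.6400 = 1572.50 / 0.6400 ≈ 2457.031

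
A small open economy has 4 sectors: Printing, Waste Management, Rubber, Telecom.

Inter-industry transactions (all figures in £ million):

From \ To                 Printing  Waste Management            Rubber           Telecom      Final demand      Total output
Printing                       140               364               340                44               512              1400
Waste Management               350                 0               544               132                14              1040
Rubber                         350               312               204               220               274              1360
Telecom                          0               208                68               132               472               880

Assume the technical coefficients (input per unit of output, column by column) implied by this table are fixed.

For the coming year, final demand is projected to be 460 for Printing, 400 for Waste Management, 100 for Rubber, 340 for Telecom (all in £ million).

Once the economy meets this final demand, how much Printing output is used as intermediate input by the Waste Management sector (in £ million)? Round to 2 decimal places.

z_12 = 486.88

Technical coefficients a_ij = z_ij / X_j:
  a_11 = 140/1400 = 0.10, a_21 = 350/1400 = 0.25, a_31 = 350/1400 = 0.25, a_41 = 0/1400 = 0.00
  a_12 = 364/1040 = 0.35, a_22 = 0/1040 = 0.00, a_32 = 312/1040 = 0.30, a_42 = 208/1040 = 0.20
  a_13 = 340/1360 = 0.25, a_23 = 544/1360 = 0.40, a_33 = 204/1360 = 0.15, a_43 = 68/1360 = 0.05
  a_14 = 44/880 = 0.05, a_24 = 132/880 = 0.15, a_34 = 220/880 = 0.25, a_44 = 132/880 = 0.15
I − A =
  [   0.90    -0.35    -0.25    -0.05]
  [  -0.25     1.00    -0.40    -0.15]
  [  -0.25    -0.30     0.85    -0.25]
  [   0.00    -0.20    -0.05     0.85]
Compute the cofactors C_ij = (−1)^(i+j)·(3×3 minor ij) of I−A; the adjugate is their transpose:
adj(I−A) = Cᵀ =
  [ 0.560250   0.334000   0.333125   0.189875]
  [ 0.264375   0.585250   0.366500   0.226625]
  [ 0.281250   0.351375   0.661125   0.273000]
  [ 0.078750   0.158375   0.125125   0.466375]
det(I−A) = Σ_j (I−A)_1j·C_1j = (0.90)(0.560250) + (-0.35)(0.264375) + (-0.25)(0.281250) + (-0.05)(0.078750) = 0.33744375
(I − A)⁻¹ = adj(I−A) / det(I−A) ≈
  [   1.6603     0.9898     0.9872     0.5627]
  [   0.7835     1.7344     1.0861     0.6716]
  [   0.8335     1.0413     1.9592     0.8090]
  [   0.2334     0.4693     0.3708     1.3821]
First solve x = (I − A)⁻¹ d = adj(I−A)·d / det(I−A); in particular x_2 = (0.264375·460 + 0.585250·400 + 0.366500·100 + 0.226625·340) / 0.33744375 = 469.415 / 0.33744375 ≈ 1391.0911.
Intermediate flow from 1 to 2: z_12 = a_12 · x_2 = 0.35 × 469.415 / 0.33744375 = 164.29525 / 0.33744375 ≈ 486.88.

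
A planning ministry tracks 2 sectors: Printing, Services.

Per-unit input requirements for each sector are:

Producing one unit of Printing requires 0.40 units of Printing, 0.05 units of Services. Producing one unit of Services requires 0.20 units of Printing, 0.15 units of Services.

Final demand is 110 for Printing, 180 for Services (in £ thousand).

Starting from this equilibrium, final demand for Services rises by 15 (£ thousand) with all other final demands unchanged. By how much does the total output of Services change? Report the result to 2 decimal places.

Δx_2 = 18.00

I − A =
  [   0.60    -0.20]
  [  -0.05     0.85]
det(I−A) = (0.60)(0.85) − (-0.20)(-0.05) = 0.5000
adj(I−A) = [[0.85, 0.20], [0.05, 0.60]]
(I − A)⁻¹ = adj(I−A) / det(I−A) ≈
  [   1.7000     0.4000]
  [   0.1000     1.2000]
Δx = (I − A)⁻¹ Δd with Δd having +15 in the Services component and 0 elsewhere.
So Δx_2 = L_22 · (+15), where L_22 = adj(I−A)_22 / det(I−A) = 0.60 / 0.5000.
Δx_2 = 0.60 × (+15) / 0.5000 = 9.00 / 0.5000 = 18.00.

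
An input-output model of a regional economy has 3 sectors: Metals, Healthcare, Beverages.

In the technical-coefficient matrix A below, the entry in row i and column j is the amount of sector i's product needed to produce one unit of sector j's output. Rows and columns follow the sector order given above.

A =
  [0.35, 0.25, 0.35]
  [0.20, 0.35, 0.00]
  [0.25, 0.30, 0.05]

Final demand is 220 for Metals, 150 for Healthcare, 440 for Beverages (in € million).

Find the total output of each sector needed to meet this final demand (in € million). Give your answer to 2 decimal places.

I − A =
  [   0.65    -0.25    -0.35]
  [  -0.20     0.65     0.00]
  [  -0.25    -0.30     0.95]
Cofactors of I−A, C_ij = (−1)^(i+j)·(minor ij) (rows/columns in the sector order above):
  C_11 = (0.65)(0.95) − (0.00)(-0.30) = 0.6175
  C_12 = −[(-0.20)(0.95) − (0.00)(-0.25)] = 0.1900
  C_13 = (-0.20)(-0.30) − (0.65)(-0.25) = 0.2225
  C_21 = −[(-0.25)(0.95) − (-0.35)(-0.30)] = 0.3425
  C_22 = (0.65)(0.95) − (-0.35)(-0.25) = 0.5300
  C_23 = −[(0.65)(-0.30) − (-0.25)(-0.25)] = 0.2575
  C_31 = (-0.25)(0.00) − (-0.35)(0.65) = 0.2275
  C_32 = −[(0.65)(0.00) − (-0.35)(-0.20)] = 0.0700
  C_33 = (0.65)(0.65) − (-0.25)(-0.20) = 0.3725
det(I−A) = Σ_j (I−A)_1j·C_1j = (0.65)(0.6175) + (-0.25)(0.1900) + (-0.35)(0.2225) = 0.2760
adj(I−A) = Cᵀ =
  [ 0.6175   0.3425   0.2275]
  [ 0.1900   0.5300   0.0700]
  [ 0.2225   0.2575   0.3725]
(I − A)⁻¹ = adj(I−A) / det(I−A) ≈
  [   2.2373     1.2409     0.8243]
  [   0.6884     1.9203     0.2536]
  [   0.8062     0.9330     1.3496]
x = (I − A)⁻¹ d = adj(I−A)·d / det(I−A), with det(I−A) = 0.2760:
  x_M = (0.6175·220 + 0.3425·150 + 0.2275·440) / 0.2760 = 287.325 / 0.2760 ≈ 1041.03
  x_H = (0.1900·220 + 0.5300·150 + 0.0700·440) / 0.2760 = 152.10 / 0.2760 ≈ 551.09
  x_B = (0.2225·220 + 0.2575·150 + 0.3725·440) / 0.2760 = 251.475 / 0.2760 ≈ 911.14

x_M = 1041.03, x_H = 551.09, x_B = 911.14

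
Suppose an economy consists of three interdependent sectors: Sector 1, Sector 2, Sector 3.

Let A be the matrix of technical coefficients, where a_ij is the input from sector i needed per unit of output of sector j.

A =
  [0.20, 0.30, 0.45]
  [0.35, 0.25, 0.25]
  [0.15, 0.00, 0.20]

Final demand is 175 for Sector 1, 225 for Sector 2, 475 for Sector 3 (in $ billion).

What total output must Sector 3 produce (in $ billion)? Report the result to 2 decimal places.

I − A =
  [   0.80    -0.30    -0.45]
  [  -0.35     0.75    -0.25]
  [  -0.15     0.00     0.80]
Cofactors of I−A, C_ij = (−1)^(i+j)·(minor ij) (rows/columns in the sector order above):
  C_11 = (0.75)(0.80) − (-0.25)(0.00) = 0.6000
  C_12 = −[(-0.35)(0.80) − (-0.25)(-0.15)] = 0.3175
  C_13 = (-0.35)(0.00) − (0.75)(-0.15) = 0.1125
  C_21 = −[(-0.30)(0.80) − (-0.45)(0.00)] = 0.2400
  C_22 = (0.80)(0.80) − (-0.45)(-0.15) = 0.5725
  C_23 = −[(0.80)(0.00) − (-0.30)(-0.15)] = 0.0450
  C_31 = (-0.30)(-0.25) − (-0.45)(0.75) = 0.4125
  C_32 = −[(0.80)(-0.25) − (-0.45)(-0.35)] = 0.3575
  C_33 = (0.80)(0.75) − (-0.30)(-0.35) = 0.4950
det(I−A) = Σ_j (I−A)_1j·C_1j = (0.80)(0.6000) + (-0.30)(0.3175) + (-0.45)(0.1125) = 0.334125
adj(I−A) = Cᵀ =
  [ 0.6000   0.2400   0.4125]
  [ 0.3175   0.5725   0.3575]
  [ 0.1125   0.0450   0.4950]
(I − A)⁻¹ = adj(I−A) / det(I−A) ≈
  [   1.7957     0.7183     1.2346]
  [   0.9502     1.7134     1.0700]
  [   0.3367     0.1347     1.4815]
x = (I − A)⁻¹ d = adj(I−A)·d / det(I−A), with det(I−A) = 0.334125:
  x_1 = (0.6000·175 + 0.2400·225 + 0.4125·475) / 0.334125 = 354.9375 / 0.334125 ≈ 1062.29
  x_2 = (0.3175·175 + 0.5725·225 + 0.3575·475) / 0.334125 = 354.1875 / 0.334125 ≈ 1060.04
  x_3 = (0.1125·175 + 0.0450·225 + 0.4950·475) / 0.334125 = 264.9375 / 0.334125 ≈ 792.93

x_3 = 792.93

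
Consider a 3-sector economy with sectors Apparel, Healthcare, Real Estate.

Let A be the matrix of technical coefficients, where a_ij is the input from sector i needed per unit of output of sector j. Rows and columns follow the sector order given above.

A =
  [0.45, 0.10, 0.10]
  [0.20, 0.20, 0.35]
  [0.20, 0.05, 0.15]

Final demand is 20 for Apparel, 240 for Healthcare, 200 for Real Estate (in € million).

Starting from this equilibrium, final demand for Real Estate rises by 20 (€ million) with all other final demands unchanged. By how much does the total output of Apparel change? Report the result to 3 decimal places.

Δx_A = 7.112

I − A =
  [   0.55    -0.10    -0.10]
  [  -0.20     0.80    -0.35]
  [  -0.20    -0.05     0.85]
Cofactors of I−A, C_ij = (−1)^(i+j)·(minor ij) (rows/columns in the sector order above):
  C_11 = (0.80)(0.85) − (-0.35)(-0.05) = 0.6625
  C_12 = −[(-0.20)(0.85) − (-0.35)(-0.20)] = 0.2400
  C_13 = (-0.20)(-0.05) − (0.80)(-0.20) = 0.1700
  C_21 = −[(-0.10)(0.85) − (-0.10)(-0.05)] = 0.0900
  C_22 = (0.55)(0.85) − (-0.10)(-0.20) = 0.4475
  C_23 = −[(0.55)(-0.05) − (-0.10)(-0.20)] = 0.0475
  C_31 = (-0.10)(-0.35) − (-0.10)(0.80) = 0.1150
  C_32 = −[(0.55)(-0.35) − (-0.10)(-0.20)] = 0.2125
  C_33 = (0.55)(0.80) − (-0.10)(-0.20) = 0.4200
det(I−A) = Σ_j (I−A)_1j·C_1j = (0.55)(0.6625) + (-0.10)(0.2400) + (-0.10)(0.1700) = 0.323375
adj(I−A) = Cᵀ =
  [ 0.6625   0.0900   0.1150]
  [ 0.2400   0.4475   0.2125]
  [ 0.1700   0.0475   0.4200]
(I − A)⁻¹ = adj(I−A) / det(I−A) ≈
  [   2.0487     0.2783     0.3556]
  [   0.7422     1.3838     0.6571]
  [   0.5257     0.1469     1.2988]
Δx = (I − A)⁻¹ Δd with Δd having +20 in the Real Estate component and 0 elsewhere.
So Δx_A = L_AR · (+20), where L_AR = adj(I−A)_AR / det(I−A) = 0.1150 / 0.323375.
Δx_A = 0.1150 × (+20) / 0.323375 = 2.30 / 0.323375 ≈ 7.112.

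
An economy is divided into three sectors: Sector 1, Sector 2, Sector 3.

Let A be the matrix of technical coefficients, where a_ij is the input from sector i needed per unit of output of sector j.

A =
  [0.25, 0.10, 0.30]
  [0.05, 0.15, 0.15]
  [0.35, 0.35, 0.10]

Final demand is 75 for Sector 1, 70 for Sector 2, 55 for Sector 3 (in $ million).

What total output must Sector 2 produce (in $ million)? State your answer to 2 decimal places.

x_2 = 126.07

I − A =
  [   0.75    -0.10    -0.30]
  [  -0.05     0.85    -0.15]
  [  -0.35    -0.35     0.90]
Cofactors of I−A, C_ij = (−1)^(i+j)·(minor ij) (rows/columns in the sector order above):
  C_11 = (0.85)(0.90) − (-0.15)(-0.35) = 0.7125
  C_12 = −[(-0.05)(0.90) − (-0.15)(-0.35)] = 0.0975
  C_13 = (-0.05)(-0.35) − (0.85)(-0.35) = 0.3150
  C_21 = −[(-0.10)(0.90) − (-0.30)(-0.35)] = 0.1950
  C_22 = (0.75)(0.90) − (-0.30)(-0.35) = 0.5700
  C_23 = −[(0.75)(-0.35) − (-0.10)(-0.35)] = 0.2975
  C_31 = (-0.10)(-0.15) − (-0.30)(0.85) = 0.2700
  C_32 = −[(0.75)(-0.15) − (-0.30)(-0.05)] = 0.1275
  C_33 = (0.75)(0.85) − (-0.10)(-0.05) = 0.6325
det(I−A) = Σ_j (I−A)_1j·C_1j = (0.75)(0.7125) + (-0.10)(0.0975) + (-0.30)(0.3150) = 0.430125
adj(I−A) = Cᵀ =
  [ 0.7125   0.1950   0.2700]
  [ 0.0975   0.5700   0.1275]
  [ 0.3150   0.2975   0.6325]
(I − A)⁻¹ = adj(I−A) / det(I−A) ≈
  [   1.6565     0.4534     0.6277]
  [   0.2267     1.3252     0.2964]
  [   0.7323     0.6917     1.4705]
x = (I − A)⁻¹ d = adj(I−A)·d / det(I−A), with det(I−A) = 0.430125:
  x_1 = (0.7125·75 + 0.1950·70 + 0.2700·55) / 0.430125 = 81.9375 / 0.430125 ≈ 190.50
  x_2 = (0.0975·75 + 0.5700·70 + 0.1275·55) / 0.430125 = 54.225 / 0.430125 ≈ 126.07
  x_3 = (0.3150·75 + 0.2975·70 + 0.6325·55) / 0.430125 = 79.2375 / 0.430125 ≈ 184.22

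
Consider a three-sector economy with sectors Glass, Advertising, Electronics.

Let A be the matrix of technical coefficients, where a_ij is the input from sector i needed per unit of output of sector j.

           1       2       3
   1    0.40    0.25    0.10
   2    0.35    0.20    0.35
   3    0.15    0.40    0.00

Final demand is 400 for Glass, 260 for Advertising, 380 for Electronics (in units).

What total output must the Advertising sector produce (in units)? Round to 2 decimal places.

I − A =
  [   0.60    -0.25    -0.10]
  [  -0.35     0.80    -0.35]
  [  -0.15    -0.40     1.00]
Cofactors of I−A, C_ij = (−1)^(i+j)·(minor ij) (rows/columns in the sector order above):
  C_11 = (0.80)(1.00) − (-0.35)(-0.40) = 0.6600
  C_12 = −[(-0.35)(1.00) − (-0.35)(-0.15)] = 0.4025
  C_13 = (-0.35)(-0.40) − (0.80)(-0.15) = 0.2600
  C_21 = −[(-0.25)(1.00) − (-0.10)(-0.40)] = 0.2900
  C_22 = (0.60)(1.00) − (-0.10)(-0.15) = 0.5850
  C_23 = −[(0.60)(-0.40) − (-0.25)(-0.15)] = 0.2775
  C_31 = (-0.25)(-0.35) − (-0.10)(0.80) = 0.1675
  C_32 = −[(0.60)(-0.35) − (-0.10)(-0.35)] = 0.2450
  C_33 = (0.60)(0.80) − (-0.25)(-0.35) = 0.3925
det(I−A) = Σ_j (I−A)_1j·C_1j = (0.60)(0.6600) + (-0.25)(0.4025) + (-0.10)(0.2600) = 0.269375
adj(I−A) = Cᵀ =
  [ 0.6600   0.2900   0.1675]
  [ 0.4025   0.5850   0.2450]
  [ 0.2600   0.2775   0.3925]
(I − A)⁻¹ = adj(I−A) / det(I−A) ≈
  [   2.4501     1.0766     0.6218]
  [   1.4942     2.1717     0.9095]
  [   0.9652     1.0302     1.4571]
x = (I − A)⁻¹ d = adj(I−A)·d / det(I−A), with det(I−A) = 0.269375:
  x_1 = (0.6600·400 + 0.2900·260 + 0.1675·380) / 0.269375 = 403.05 / 0.269375 ≈ 1496.24
  x_2 = (0.4025·400 + 0.5850·260 + 0.2450·380) / 0.269375 = 406.20 / 0.269375 ≈ 1507.94
  x_3 = (0.2600·400 + 0.2775·260 + 0.3925·380) / 0.269375 = 325.30 / 0.269375 ≈ 1207.61

x_2 = 1507.94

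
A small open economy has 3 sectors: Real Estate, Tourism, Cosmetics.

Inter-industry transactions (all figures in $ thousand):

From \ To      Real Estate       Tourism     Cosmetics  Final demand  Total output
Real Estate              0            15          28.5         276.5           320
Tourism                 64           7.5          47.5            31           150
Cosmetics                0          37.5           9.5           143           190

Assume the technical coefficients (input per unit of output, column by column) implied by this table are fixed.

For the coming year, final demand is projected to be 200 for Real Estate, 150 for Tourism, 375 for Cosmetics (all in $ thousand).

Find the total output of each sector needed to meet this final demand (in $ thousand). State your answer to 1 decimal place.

Technical coefficients a_ij = z_ij / X_j:
  a_RR = 0/320 = 0.00, a_TR = 64/320 = 0.20, a_CR = 0/320 = 0.00
  a_RT = 15/150 = 0.10, a_TT = 7.5/150 = 0.05, a_CT = 37.5/150 = 0.25
  a_RC = 28.5/190 = 0.15, a_TC = 47.5/190 = 0.25, a_CC = 9.5/190 = 0.05
I − A =
  [   1.00    -0.10    -0.15]
  [  -0.20     0.95    -0.25]
  [   0.00    -0.25     0.95]
Cofactors of I−A, C_ij = (−1)^(i+j)·(minor ij) (rows/columns in the sector order above):
  C_11 = (0.95)(0.95) − (-0.25)(-0.25) = 0.8400
  C_12 = −[(-0.20)(0.95) − (-0.25)(0.00)] = 0.1900
  C_13 = (-0.20)(-0.25) − (0.95)(0.00) = 0.0500
  C_21 = −[(-0.10)(0.95) − (-0.15)(-0.25)] = 0.1325
  C_22 = (1.00)(0.95) − (-0.15)(0.00) = 0.9500
  C_23 = −[(1.00)(-0.25) − (-0.10)(0.00)] = 0.2500
  C_31 = (-0.10)(-0.25) − (-0.15)(0.95) = 0.1675
  C_32 = −[(1.00)(-0.25) − (-0.15)(-0.20)] = 0.2800
  C_33 = (1.00)(0.95) − (-0.10)(-0.20) = 0.9300
det(I−A) = Σ_j (I−A)_1j·C_1j = (1.00)(0.8400) + (-0.10)(0.1900) + (-0.15)(0.0500) = 0.8135
adj(I−A) = Cᵀ =
  [ 0.8400   0.1325   0.1675]
  [ 0.1900   0.9500   0.2800]
  [ 0.0500   0.2500   0.9300]
(I − A)⁻¹ = adj(I−A) / det(I−A) ≈
  [   1.0326     0.1629     0.2059]
  [   0.2336     1.1678     0.3442]
  [   0.0615     0.3073     1.1432]
x = (I − A)⁻¹ d = adj(I−A)·d / det(I−A), with det(I−A) = 0.8135:
  x_R = (0.8400·200 + 0.1325·150 + 0.1675·375) / 0.8135 = 250.6875 / 0.8135 ≈ 308.2
  x_T = (0.1900·200 + 0.9500·150 + 0.2800·375) / 0.8135 = 285.50 / 0.8135 ≈ 351.0
  x_C = (0.0500·200 + 0.2500·150 + 0.9300·375) / 0.8135 = 396.25 / 0.8135 ≈ 487.1

x_R = 308.2, x_T = 351.0, x_C = 487.1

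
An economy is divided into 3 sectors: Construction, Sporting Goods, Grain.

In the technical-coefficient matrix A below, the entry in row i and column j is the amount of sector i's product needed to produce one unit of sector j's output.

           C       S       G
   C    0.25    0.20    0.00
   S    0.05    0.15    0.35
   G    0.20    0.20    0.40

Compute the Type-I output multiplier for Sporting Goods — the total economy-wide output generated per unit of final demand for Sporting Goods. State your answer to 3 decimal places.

I − A =
  [   0.75    -0.20     0.00]
  [  -0.05     0.85    -0.35]
  [  -0.20    -0.20     0.60]
Cofactors of I−A, C_ij = (−1)^(i+j)·(minor ij) (rows/columns in the sector order above):
  C_11 = (0.85)(0.60) − (-0.35)(-0.20) = 0.4400
  C_12 = −[(-0.05)(0.60) − (-0.35)(-0.20)] = 0.1000
  C_13 = (-0.05)(-0.20) − (0.85)(-0.20) = 0.1800
  C_21 = −[(-0.20)(0.60) − (0.00)(-0.20)] = 0.1200
  C_22 = (0.75)(0.60) − (0.00)(-0.20) = 0.4500
  C_23 = −[(0.75)(-0.20) − (-0.20)(-0.20)] = 0.1900
  C_31 = (-0.20)(-0.35) − (0.00)(0.85) = 0.0700
  C_32 = −[(0.75)(-0.35) − (0.00)(-0.05)] = 0.2625
  C_33 = (0.75)(0.85) − (-0.20)(-0.05) = 0.6275
det(I−A) = Σ_j (I−A)_1j·C_1j = (0.75)(0.4400) + (-0.20)(0.1000) + (0.00)(0.1800) = 0.3100
adj(I−A) = Cᵀ =
  [ 0.4400   0.1200   0.0700]
  [ 0.1000   0.4500   0.2625]
  [ 0.1800   0.1900   0.6275]
(I − A)⁻¹ = adj(I−A) / det(I−A) ≈
  [   1.4194     0.3871     0.2258]
  [   0.3226     1.4516     0.8468]
  [   0.5806     0.6129     2.0242]
The output multiplier for sector j is the column-j sum of the Leontief inverse (I − A)⁻¹ = adj(I−A) / det(I−A).
Column S of adj(I−A): (0.1200, 0.4500, 0.1900); det(I−A) = 0.3100.
m_S = (0.1200 + 0.4500 + 0.1900) / 0.3100 = 0.76 / 0.3100 ≈ 2.452.

m_S = 2.452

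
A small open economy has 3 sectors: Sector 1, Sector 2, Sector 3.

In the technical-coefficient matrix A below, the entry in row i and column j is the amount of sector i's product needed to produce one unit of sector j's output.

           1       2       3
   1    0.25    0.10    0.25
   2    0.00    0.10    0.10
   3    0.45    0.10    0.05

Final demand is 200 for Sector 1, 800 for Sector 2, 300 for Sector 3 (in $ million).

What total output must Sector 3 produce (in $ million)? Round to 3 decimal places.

x_3 = 718.750

I − A =
  [   0.75    -0.10    -0.25]
  [   0.00     0.90    -0.10]
  [  -0.45    -0.10     0.95]
Cofactors of I−A, C_ij = (−1)^(i+j)·(minor ij) (rows/columns in the sector order above):
  C_11 = (0.90)(0.95) − (-0.10)(-0.10) = 0.8450
  C_12 = −[(0.00)(0.95) − (-0.10)(-0.45)] = 0.0450
  C_13 = (0.00)(-0.10) − (0.90)(-0.45) = 0.4050
  C_21 = −[(-0.10)(0.95) − (-0.25)(-0.10)] = 0.1200
  C_22 = (0.75)(0.95) − (-0.25)(-0.45) = 0.6000
  C_23 = −[(0.75)(-0.10) − (-0.10)(-0.45)] = 0.1200
  C_31 = (-0.10)(-0.10) − (-0.25)(0.90) = 0.2350
  C_32 = −[(0.75)(-0.10) − (-0.25)(0.00)] = 0.0750
  C_33 = (0.75)(0.90) − (-0.10)(0.00) = 0.6750
det(I−A) = Σ_j (I−A)_1j·C_1j = (0.75)(0.8450) + (-0.10)(0.0450) + (-0.25)(0.4050) = 0.5280
adj(I−A) = Cᵀ =
  [ 0.8450   0.1200   0.2350]
  [ 0.0450   0.6000   0.0750]
  [ 0.4050   0.1200   0.6750]
(I − A)⁻¹ = adj(I−A) / det(I−A) ≈
  [   1.6004     0.2273     0.4451]
  [   0.0852     1.1364     0.1420]
  [   0.7670     0.2273     1.2784]
x = (I − A)⁻¹ d = adj(I−A)·d / det(I−A), with det(I−A) = 0.5280:
  x_1 = (0.8450·200 + 0.1200·800 + 0.2350·300) / 0.5280 = 335.50 / 0.5280 ≈ 635.417
  x_2 = (0.0450·200 + 0.6000·800 + 0.0750·300) / 0.5280 = 511.50 / 0.5280 = 968.750
  x_3 = (0.4050·200 + 0.1200·800 + 0.6750·300) / 0.5280 = 379.50 / 0.5280 = 718.750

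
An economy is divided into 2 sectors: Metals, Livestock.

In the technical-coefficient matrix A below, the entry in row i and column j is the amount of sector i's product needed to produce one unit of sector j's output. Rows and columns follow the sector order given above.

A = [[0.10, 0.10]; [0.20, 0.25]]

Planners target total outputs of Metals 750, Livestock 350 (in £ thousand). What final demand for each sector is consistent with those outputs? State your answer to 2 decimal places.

d_M = 640.00, d_L = 112.50

I − A =
  [   0.90    -0.10]
  [  -0.20     0.75]
d = (I − A) x:
  d_M = (+0.90)·750 + (-0.10)·350 = 640.00
  d_L = (-0.20)·750 + (+0.75)·350 = 112.50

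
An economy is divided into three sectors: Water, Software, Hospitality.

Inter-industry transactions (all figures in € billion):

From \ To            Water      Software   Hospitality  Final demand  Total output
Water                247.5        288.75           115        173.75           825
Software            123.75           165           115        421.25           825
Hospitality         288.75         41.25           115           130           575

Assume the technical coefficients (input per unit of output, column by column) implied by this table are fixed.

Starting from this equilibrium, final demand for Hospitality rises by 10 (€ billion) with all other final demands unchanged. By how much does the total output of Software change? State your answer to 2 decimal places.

Δx_S = 5.36

Technical coefficients a_ij = z_ij / X_j:
  a_WW = 247.5/825 = 0.30, a_SW = 123.75/825 = 0.15, a_HW = 288.75/825 = 0.35
  a_WS = 288.75/825 = 0.35, a_SS = 165/825 = 0.20, a_HS = 41.25/825 = 0.05
  a_WH = 115/575 = 0.20, a_SH = 115/575 = 0.20, a_HH = 115/575 = 0.20
I − A =
  [   0.70    -0.35    -0.20]
  [  -0.15     0.80    -0.20]
  [  -0.35    -0.05     0.80]
Cofactors of I−A, C_ij = (−1)^(i+j)·(minor ij) (rows/columns in the sector order above):
  C_11 = (0.80)(0.80) − (-0.20)(-0.05) = 0.6300
  C_12 = −[(-0.15)(0.80) − (-0.20)(-0.35)] = 0.1900
  C_13 = (-0.15)(-0.05) − (0.80)(-0.35) = 0.2875
  C_21 = −[(-0.35)(0.80) − (-0.20)(-0.05)] = 0.2900
  C_22 = (0.70)(0.80) − (-0.20)(-0.35) = 0.4900
  C_23 = −[(0.70)(-0.05) − (-0.35)(-0.35)] = 0.1575
  C_31 = (-0.35)(-0.20) − (-0.20)(0.80) = 0.2300
  C_32 = −[(0.70)(-0.20) − (-0.20)(-0.15)] = 0.1700
  C_33 = (0.70)(0.80) − (-0.35)(-0.15) = 0.5075
det(I−A) = Σ_j (I−A)_1j·C_1j = (0.70)(0.6300) + (-0.35)(0.1900) + (-0.20)(0.2875) = 0.3170
adj(I−A) = Cᵀ =
  [ 0.6300   0.2900   0.2300]
  [ 0.1900   0.4900   0.1700]
  [ 0.2875   0.1575   0.5075]
(I − A)⁻¹ = adj(I−A) / det(I−A) ≈
  [   1.9874     0.9148     0.7256]
  [   0.5994     1.5457     0.5363]
  [   0.9069     0.4968     1.6009]
Δx = (I − A)⁻¹ Δd with Δd having +10 in the Hospitality component and 0 elsewhere.
So Δx_S = L_SH · (+10), where L_SH = adj(I−A)_SH / det(I−A) = 0.1700 / 0.3170.
Δx_S = 0.1700 × (+10) / 0.3170 = 1.70 / 0.3170 ≈ 5.36.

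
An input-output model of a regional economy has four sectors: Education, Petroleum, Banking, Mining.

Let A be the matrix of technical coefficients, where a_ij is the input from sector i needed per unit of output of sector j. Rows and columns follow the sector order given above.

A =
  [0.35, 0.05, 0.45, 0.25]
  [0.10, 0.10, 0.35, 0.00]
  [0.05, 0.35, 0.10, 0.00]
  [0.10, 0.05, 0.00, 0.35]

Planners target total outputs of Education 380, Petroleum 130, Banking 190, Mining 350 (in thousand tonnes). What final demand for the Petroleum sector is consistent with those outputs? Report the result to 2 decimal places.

d_P = 12.50

I − A =
  [   0.65    -0.05    -0.45    -0.25]
  [  -0.10     0.90    -0.35     0.00]
  [  -0.05    -0.35     0.90     0.00]
  [  -0.10    -0.05     0.00     0.65]
d = (I − A) x:
  d_E = (+0.65)·380 + (-0.05)·130 + (-0.45)·190 + (-0.25)·350 = 67.50
  d_P = (-0.10)·380 + (+0.90)·130 + (-0.35)·190 + (+0.00)·350 = 12.50
  d_B = (-0.05)·380 + (-0.35)·130 + (+0.90)·190 + (+0.00)·350 = 106.50
  d_M = (-0.10)·380 + (-0.05)·130 + (+0.00)·190 + (+0.65)·350 = 183.00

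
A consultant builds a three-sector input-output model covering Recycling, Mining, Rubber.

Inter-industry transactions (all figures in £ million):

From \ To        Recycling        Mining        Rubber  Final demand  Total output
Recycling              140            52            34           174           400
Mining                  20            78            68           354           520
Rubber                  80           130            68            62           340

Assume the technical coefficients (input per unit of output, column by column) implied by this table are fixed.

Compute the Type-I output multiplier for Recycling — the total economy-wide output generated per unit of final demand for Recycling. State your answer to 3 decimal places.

Technical coefficients a_ij = z_ij / X_j:
  a_11 = 140/400 = 0.35, a_21 = 20/400 = 0.05, a_31 = 80/400 = 0.20
  a_12 = 52/520 = 0.10, a_22 = 78/520 = 0.15, a_32 = 130/520 = 0.25
  a_13 = 34/340 = 0.10, a_23 = 68/340 = 0.20, a_33 = 68/340 = 0.20
I − A =
  [   0.65    -0.10    -0.10]
  [  -0.05     0.85    -0.20]
  [  -0.20    -0.25     0.80]
Cofactors of I−A, C_ij = (−1)^(i+j)·(minor ij) (rows/columns in the sector order above):
  C_11 = (0.85)(0.80) − (-0.20)(-0.25) = 0.6300
  C_12 = −[(-0.05)(0.80) − (-0.20)(-0.20)] = 0.0800
  C_13 = (-0.05)(-0.25) − (0.85)(-0.20) = 0.1825
  C_21 = −[(-0.10)(0.80) − (-0.10)(-0.25)] = 0.1050
  C_22 = (0.65)(0.80) − (-0.10)(-0.20) = 0.5000
  C_23 = −[(0.65)(-0.25) − (-0.10)(-0.20)] = 0.1825
  C_31 = (-0.10)(-0.20) − (-0.10)(0.85) = 0.1050
  C_32 = −[(0.65)(-0.20) − (-0.10)(-0.05)] = 0.1350
  C_33 = (0.65)(0.85) − (-0.10)(-0.05) = 0.5475
det(I−A) = Σ_j (I−A)_1j·C_1j = (0.65)(0.6300) + (-0.10)(0.0800) + (-0.10)(0.1825) = 0.38325
adj(I−A) = Cᵀ =
  [ 0.6300   0.1050   0.1050]
  [ 0.0800   0.5000   0.1350]
  [ 0.1825   0.1825   0.5475]
(I − A)⁻¹ = adj(I−A) / det(I−A) ≈
  [   1.6438     0.2740     0.2740]
  [   0.2087     1.3046     0.3523]
  [   0.4762     0.4762     1.4286]
The output multiplier for sector j is the column-j sum of the Leontief inverse (I − A)⁻¹ = adj(I−A) / det(I−A).
Column 1 of adj(I−A): (0.6300, 0.0800, 0.1825); det(I−A) = 0.38325.
m_1 = (0.6300 + 0.0800 + 0.1825) / 0.38325 = 0.8925 / 0.38325 ≈ 2.329.

m_1 = 2.329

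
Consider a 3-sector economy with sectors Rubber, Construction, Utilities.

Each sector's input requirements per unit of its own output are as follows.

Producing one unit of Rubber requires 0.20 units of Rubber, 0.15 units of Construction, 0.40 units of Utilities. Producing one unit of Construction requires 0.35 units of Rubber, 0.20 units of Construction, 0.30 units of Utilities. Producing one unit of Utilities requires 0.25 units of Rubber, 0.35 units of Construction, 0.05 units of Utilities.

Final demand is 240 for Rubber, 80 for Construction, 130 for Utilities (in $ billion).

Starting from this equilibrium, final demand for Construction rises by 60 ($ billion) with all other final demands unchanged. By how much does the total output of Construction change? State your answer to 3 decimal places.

Δx_2 = 118.607

I − A =
  [   0.80    -0.35    -0.25]
  [  -0.15     0.80    -0.35]
  [  -0.40    -0.30     0.95]
Cofactors of I−A, C_ij = (−1)^(i+j)·(minor ij) (rows/columns in the sector order above):
  C_11 = (0.80)(0.95) − (-0.35)(-0.30) = 0.6550
  C_12 = −[(-0.15)(0.95) − (-0.35)(-0.40)] = 0.2825
  C_13 = (-0.15)(-0.30) − (0.80)(-0.40) = 0.3650
  C_21 = −[(-0.35)(0.95) − (-0.25)(-0.30)] = 0.4075
  C_22 = (0.80)(0.95) − (-0.25)(-0.40) = 0.6600
  C_23 = −[(0.80)(-0.30) − (-0.35)(-0.40)] = 0.3800
  C_31 = (-0.35)(-0.35) − (-0.25)(0.80) = 0.3225
  C_32 = −[(0.80)(-0.35) − (-0.25)(-0.15)] = 0.3175
  C_33 = (0.80)(0.80) − (-0.35)(-0.15) = 0.5875
det(I−A) = Σ_j (I−A)_1j·C_1j = (0.80)(0.6550) + (-0.35)(0.2825) + (-0.25)(0.3650) = 0.333875
adj(I−A) = Cᵀ =
  [ 0.6550   0.4075   0.3225]
  [ 0.2825   0.6600   0.3175]
  [ 0.3650   0.3800   0.5875]
(I − A)⁻¹ = adj(I−A) / det(I−A) ≈
  [   1.9618     1.2205     0.9659]
  [   0.8461     1.9768     0.9510]
  [   1.0932     1.1382     1.7596]
Δx = (I − A)⁻¹ Δd with Δd having +60 in the Construction component and 0 elsewhere.
So Δx_2 = L_22 · (+60), where L_22 = adj(I−A)_22 / det(I−A) = 0.6600 / 0.333875.
Δx_2 = 0.6600 × (+60) / 0.333875 = 39.60 / 0.333875 ≈ 118.607.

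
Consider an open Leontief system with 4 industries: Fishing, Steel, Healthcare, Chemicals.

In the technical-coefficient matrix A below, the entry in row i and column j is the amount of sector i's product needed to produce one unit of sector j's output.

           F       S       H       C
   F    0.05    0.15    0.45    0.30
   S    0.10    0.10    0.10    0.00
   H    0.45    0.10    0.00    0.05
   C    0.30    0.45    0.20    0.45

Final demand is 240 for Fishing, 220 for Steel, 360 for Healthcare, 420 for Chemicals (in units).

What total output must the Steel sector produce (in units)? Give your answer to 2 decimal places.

I − A =
  [   0.95    -0.15    -0.45    -0.30]
  [  -0.10     0.90    -0.10     0.00]
  [  -0.45    -0.10     1.00    -0.05]
  [  -0.30    -0.45    -0.20     0.55]
Compute the cofactors C_ij = (−1)^(i+j)·(3×3 minor ij) of I−A; the adjugate is their transpose:
adj(I−A) = Cᵀ =
  [ 0.478250   0.256875   0.298500   0.288000]
  [ 0.080250   0.277875   0.074000   0.050500]
  [ 0.244000   0.164750   0.367500   0.166500]
  [ 0.415250   0.427375   0.357000   0.637000]
det(I−A) = Σ_j (I−A)_1j·C_1j = (0.95)(0.478250) + (-0.15)(0.080250) + (-0.45)(0.244000) + (-0.30)(0.415250) = 0.207925
(I − A)⁻¹ = adj(I−A) / det(I−A) ≈
  [   2.3001     1.2354     1.4356     1.3851]
  [   0.3860     1.3364     0.3559     0.2429]
  [   1.1735     0.7924     1.7675     0.8008]
  [   1.9971     2.0554     1.7170     3.0636]
x = (I − A)⁻¹ d = adj(I−A)·d / det(I−A), with det(I−A) = 0.207925:
  x_F = (0.478250·240 + 0.256875·220 + 0.298500·360 + 0.288000·420) / 0.207925 = 399.7125 / 0.207925 ≈ 1922.39
  x_S = (0.080250·240 + 0.277875·220 + 0.074000·360 + 0.050500·420) / 0.207925 = 128.2425 / 0.207925 ≈ 616.77
  x_H = (0.244000·240 + 0.164750·220 + 0.367500·360 + 0.166500·420) / 0.207925 = 297.035 / 0.207925 ≈ 1428.57
  x_C = (0.415250·240 + 0.427375·220 + 0.357000·360 + 0.637000·420) / 0.207925 = 589.7425 / 0.207925 ≈ 2836.32

x_S = 616.77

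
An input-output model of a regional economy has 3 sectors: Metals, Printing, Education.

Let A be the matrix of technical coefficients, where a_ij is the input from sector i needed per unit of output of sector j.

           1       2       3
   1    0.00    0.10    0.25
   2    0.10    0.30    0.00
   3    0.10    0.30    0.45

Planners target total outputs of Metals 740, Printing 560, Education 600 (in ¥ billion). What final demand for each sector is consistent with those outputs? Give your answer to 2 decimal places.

d_1 = 534.00, d_2 = 318.00, d_3 = 88.00

I − A =
  [   1.00    -0.10    -0.25]
  [  -0.10     0.70     0.00]
  [  -0.10    -0.30     0.55]
d = (I − A) x:
  d_1 = (+1.00)·740 + (-0.10)·560 + (-0.25)·600 = 534.00
  d_2 = (-0.10)·740 + (+0.70)·560 + (+0.00)·600 = 318.00
  d_3 = (-0.10)·740 + (-0.30)·560 + (+0.55)·600 = 88.00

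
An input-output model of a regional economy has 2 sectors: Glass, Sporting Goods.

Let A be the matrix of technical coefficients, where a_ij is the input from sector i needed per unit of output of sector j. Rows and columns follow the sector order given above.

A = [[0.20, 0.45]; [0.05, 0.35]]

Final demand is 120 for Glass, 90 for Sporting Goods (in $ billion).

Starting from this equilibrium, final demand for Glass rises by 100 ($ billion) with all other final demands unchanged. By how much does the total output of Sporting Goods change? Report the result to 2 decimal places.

Δx_2 = 10.05

I − A =
  [   0.80    -0.45]
  [  -0.05     0.65]
det(I−A) = (0.80)(0.65) − (-0.45)(-0.05) = 0.4975
adj(I−A) = [[0.65, 0.45], [0.05, 0.80]]
(I − A)⁻¹ = adj(I−A) / det(I−A) ≈
  [   1.3065     0.9045]
  [   0.1005     1.6080]
Δx = (I − A)⁻¹ Δd with Δd having +100 in the Glass component and 0 elsewhere.
So Δx_2 = L_21 · (+100), where L_21 = adj(I−A)_21 / det(I−A) = 0.05 / 0.4975.
Δx_2 = 0.05 × (+100) / 0.4975 = 5.00 / 0.4975 ≈ 10.05.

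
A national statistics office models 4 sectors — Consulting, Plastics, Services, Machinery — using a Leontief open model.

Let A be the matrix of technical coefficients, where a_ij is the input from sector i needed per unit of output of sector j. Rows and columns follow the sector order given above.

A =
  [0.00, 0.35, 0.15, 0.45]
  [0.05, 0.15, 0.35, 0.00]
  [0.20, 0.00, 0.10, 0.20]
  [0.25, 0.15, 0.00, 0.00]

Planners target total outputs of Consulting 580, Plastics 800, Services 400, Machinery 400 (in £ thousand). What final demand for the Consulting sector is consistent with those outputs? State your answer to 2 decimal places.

I − A =
  [   1.00    -0.35    -0.15    -0.45]
  [  -0.05     0.85    -0.35     0.00]
  [  -0.20     0.00     0.90    -0.20]
  [  -0.25    -0.15     0.00     1.00]
d = (I − A) x:
  d_C = (+1.00)·580 + (-0.35)·800 + (-0.15)·400 + (-0.45)·400 = 60.00
  d_P = (-0.05)·580 + (+0.85)·800 + (-0.35)·400 + (+0.00)·400 = 511.00
  d_S = (-0.20)·580 + (+0.00)·800 + (+0.90)·400 + (-0.20)·400 = 164.00
  d_M = (-0.25)·580 + (-0.15)·800 + (+0.00)·400 + (+1.00)·400 = 135.00

d_C = 60.00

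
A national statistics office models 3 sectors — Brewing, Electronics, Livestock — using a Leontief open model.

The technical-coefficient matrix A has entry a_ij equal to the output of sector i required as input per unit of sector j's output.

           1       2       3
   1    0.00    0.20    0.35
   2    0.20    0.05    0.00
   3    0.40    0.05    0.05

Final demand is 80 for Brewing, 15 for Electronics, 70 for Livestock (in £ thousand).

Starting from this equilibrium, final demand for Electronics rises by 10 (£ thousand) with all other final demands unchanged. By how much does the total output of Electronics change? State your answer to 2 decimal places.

Δx_2 = 11.13

I − A =
  [   1.00    -0.20    -0.35]
  [  -0.20     0.95     0.00]
  [  -0.40    -0.05     0.95]
Cofactors of I−A, C_ij = (−1)^(i+j)·(minor ij) (rows/columns in the sector order above):
  C_11 = (0.95)(0.95) − (0.00)(-0.05) = 0.9025
  C_12 = −[(-0.20)(0.95) − (0.00)(-0.40)] = 0.1900
  C_13 = (-0.20)(-0.05) − (0.95)(-0.40) = 0.3900
  C_21 = −[(-0.20)(0.95) − (-0.35)(-0.05)] = 0.2075
  C_22 = (1.00)(0.95) − (-0.35)(-0.40) = 0.8100
  C_23 = −[(1.00)(-0.05) − (-0.20)(-0.40)] = 0.1300
  C_31 = (-0.20)(0.00) − (-0.35)(0.95) = 0.3325
  C_32 = −[(1.00)(0.00) − (-0.35)(-0.20)] = 0.0700
  C_33 = (1.00)(0.95) − (-0.20)(-0.20) = 0.9100
det(I−A) = Σ_j (I−A)_1j·C_1j = (1.00)(0.9025) + (-0.20)(0.1900) + (-0.35)(0.3900) = 0.7280
adj(I−A) = Cᵀ =
  [ 0.9025   0.2075   0.3325]
  [ 0.1900   0.8100   0.0700]
  [ 0.3900   0.1300   0.9100]
(I − A)⁻¹ = adj(I−A) / det(I−A) ≈
  [   1.2397     0.2850     0.4567]
  [   0.2610     1.1126     0.0962]
  [   0.5357     0.1786     1.2500]
Δx = (I − A)⁻¹ Δd with Δd having +10 in the Electronics component and 0 elsewhere.
So Δx_2 = L_22 · (+10), where L_22 = adj(I−A)_22 / det(I−A) = 0.8100 / 0.7280.
Δx_2 = 0.8100 × (+10) / 0.7280 = 8.10 / 0.7280 ≈ 11.13.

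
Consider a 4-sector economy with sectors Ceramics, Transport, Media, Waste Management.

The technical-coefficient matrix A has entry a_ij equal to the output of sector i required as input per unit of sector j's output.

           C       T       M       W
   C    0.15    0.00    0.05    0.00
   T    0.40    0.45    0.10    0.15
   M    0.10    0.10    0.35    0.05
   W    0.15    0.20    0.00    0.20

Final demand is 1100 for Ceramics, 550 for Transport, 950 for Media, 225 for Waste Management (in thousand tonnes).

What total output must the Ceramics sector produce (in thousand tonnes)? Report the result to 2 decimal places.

I − A =
  [   0.85     0.00    -0.05     0.00]
  [  -0.40     0.55    -0.10    -0.15]
  [  -0.10    -0.10     0.65    -0.05]
  [  -0.15    -0.20     0.00     0.80]
Compute the cofactors C_ij = (−1)^(i+j)·(3×3 minor ij) of I−A; the adjugate is their transpose:
adj(I−A) = Cᵀ =
  [ 0.257500   0.004500   0.020500   0.002125]
  [ 0.231375   0.437625   0.085125   0.087375]
  [ 0.083375   0.076500   0.348500   0.036125]
  [ 0.106125   0.110250   0.025125   0.290625]
det(I−A) = Σ_j (I−A)_1j·C_1j = (0.85)(0.257500) + (0.00)(0.231375) + (-0.05)(0.083375) + (0.00)(0.106125) = 0.21470625
(I − A)⁻¹ = adj(I−A) / det(I−A) ≈
  [   1.1993     0.0210     0.0955     0.0099]
  [   1.0776     2.0382     0.3965     0.4070]
  [   0.3883     0.3563     1.6231     0.1683]
  [   0.4943     0.5135     0.1170     1.3536]
x = (I − A)⁻¹ d = adj(I−A)·d / det(I−A), with det(I−A) = 0.21470625:
  x_C = (0.257500·1100 + 0.004500·550 + 0.020500·950 + 0.002125·225) / 0.21470625 = 305.678125 / 0.21470625 ≈ 1423.70
  x_T = (0.231375·1100 + 0.437625·550 + 0.085125·950 + 0.087375·225) / 0.21470625 = 595.734375 / 0.21470625 ≈ 2774.65
  x_M = (0.083375·1100 + 0.076500·550 + 0.348500·950 + 0.036125·225) / 0.21470625 = 472.990625 / 0.21470625 ≈ 2202.97
  x_W = (0.106125·1100 + 0.110250·550 + 0.025125·950 + 0.290625·225) / 0.21470625 = 266.634375 / 0.21470625 ≈ 1241.86

x_C = 1423.70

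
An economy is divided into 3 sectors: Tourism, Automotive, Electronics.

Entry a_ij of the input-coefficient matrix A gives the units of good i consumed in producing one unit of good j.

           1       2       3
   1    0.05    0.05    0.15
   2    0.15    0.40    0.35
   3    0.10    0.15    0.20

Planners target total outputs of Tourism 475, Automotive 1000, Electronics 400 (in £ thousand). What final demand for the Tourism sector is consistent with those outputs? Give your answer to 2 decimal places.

I − A =
  [   0.95    -0.05    -0.15]
  [  -0.15     0.60    -0.35]
  [  -0.10    -0.15     0.80]
d = (I − A) x:
  d_1 = (+0.95)·475 + (-0.05)·1000 + (-0.15)·400 = 341.25
  d_2 = (-0.15)·475 + (+0.60)·1000 + (-0.35)·400 = 388.75
  d_3 = (-0.10)·475 + (-0.15)·1000 + (+0.80)·400 = 122.50

d_1 = 341.25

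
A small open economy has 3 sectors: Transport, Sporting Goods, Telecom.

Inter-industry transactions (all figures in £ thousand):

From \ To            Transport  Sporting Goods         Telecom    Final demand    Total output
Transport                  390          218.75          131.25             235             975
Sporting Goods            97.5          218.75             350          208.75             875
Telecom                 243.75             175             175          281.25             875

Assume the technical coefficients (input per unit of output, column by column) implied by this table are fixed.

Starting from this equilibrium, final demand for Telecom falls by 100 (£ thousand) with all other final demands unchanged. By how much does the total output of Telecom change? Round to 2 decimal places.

Δx_3 = -180.18

Technical coefficients a_ij = z_ij / X_j:
  a_11 = 390/975 = 0.40, a_21 = 97.5/975 = 0.10, a_31 = 243.75/975 = 0.25
  a_12 = 218.75/875 = 0.25, a_22 = 218.75/875 = 0.25, a_32 = 175/875 = 0.20
  a_13 = 131.25/875 = 0.15, a_23 = 350/875 = 0.40, a_33 = 175/875 = 0.20
I − A =
  [   0.60    -0.25    -0.15]
  [  -0.10     0.75    -0.40]
  [  -0.25    -0.20     0.80]
Cofactors of I−A, C_ij = (−1)^(i+j)·(minor ij) (rows/columns in the sector order above):
  C_11 = (0.75)(0.80) − (-0.40)(-0.20) = 0.5200
  C_12 = −[(-0.10)(0.80) − (-0.40)(-0.25)] = 0.1800
  C_13 = (-0.10)(-0.20) − (0.75)(-0.25) = 0.2075
  C_21 = −[(-0.25)(0.80) − (-0.15)(-0.20)] = 0.2300
  C_22 = (0.60)(0.80) − (-0.15)(-0.25) = 0.4425
  C_23 = −[(0.60)(-0.20) − (-0.25)(-0.25)] = 0.1825
  C_31 = (-0.25)(-0.40) − (-0.15)(0.75) = 0.2125
  C_32 = −[(0.60)(-0.40) − (-0.15)(-0.10)] = 0.2550
  C_33 = (0.60)(0.75) − (-0.25)(-0.10) = 0.4250
det(I−A) = Σ_j (I−A)_1j·C_1j = (0.60)(0.5200) + (-0.25)(0.1800) + (-0.15)(0.2075) = 0.235875
adj(I−A) = Cᵀ =
  [ 0.5200   0.2300   0.2125]
  [ 0.1800   0.4425   0.2550]
  [ 0.2075   0.1825   0.4250]
(I − A)⁻¹ = adj(I−A) / det(I−A) ≈
  [   2.2046     0.9751     0.9009]
  [   0.7631     1.8760     1.0811]
  [   0.8797     0.7737     1.8018]
Δx = (I − A)⁻¹ Δd with Δd having -100 in the Telecom component and 0 elsewhere.
So Δx_3 = L_33 · (-100), where L_33 = adj(I−A)_33 / det(I−A) = 0.4250 / 0.235875.
Δx_3 = 0.4250 × (-100) / 0.235875 = -42.50 / 0.235875 ≈ -180.18.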